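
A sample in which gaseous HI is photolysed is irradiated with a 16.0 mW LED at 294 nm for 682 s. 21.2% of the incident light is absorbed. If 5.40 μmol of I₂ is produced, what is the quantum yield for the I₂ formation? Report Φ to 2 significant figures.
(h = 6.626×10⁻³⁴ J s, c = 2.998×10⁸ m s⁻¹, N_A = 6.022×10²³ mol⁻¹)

Product: 5.40 μmol = 5.40×10⁻⁶ mol.
Photon energy at 294 nm: hc/λ = (6.626×10⁻³⁴)(2.998×10⁸)/(294×10⁻⁹) = 6.757×10⁻¹⁹ J.
Energy delivered: (16.0 mW)(682 s) = 10.91 J.
Photons incident: 10.91 / 6.757×10⁻¹⁹ = 1.615×10¹⁹, i.e. 1.615×10¹⁹/6.022×10²³ = 2.682×10⁻⁵ mol.
Photons absorbed: 0.212 × 2.682×10⁻⁵ = 5.686×10⁻⁶ mol.
Φ = 5.40×10⁻⁶ mol / 5.686×10⁻⁶ mol photons = 0.95.

Φ = 0.95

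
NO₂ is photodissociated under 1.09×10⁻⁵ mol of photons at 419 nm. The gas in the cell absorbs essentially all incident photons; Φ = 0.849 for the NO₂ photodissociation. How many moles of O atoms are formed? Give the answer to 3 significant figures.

9.25×10⁻⁶ mol

Product: Φ × n_abs = 0.849 × 1.09×10⁻⁵ = 9.254×10⁻⁶ mol.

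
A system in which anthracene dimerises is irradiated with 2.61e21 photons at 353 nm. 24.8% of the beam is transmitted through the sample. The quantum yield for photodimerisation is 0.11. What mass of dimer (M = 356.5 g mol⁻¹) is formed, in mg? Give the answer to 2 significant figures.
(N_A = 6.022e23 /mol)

130 mg

Moles of photons: 2.61e21 / 6.022e23 = 0.004334 mol.
Fraction absorbed: 1 − 24.8/100 = 0.7520.
Photons absorbed: 0.7520 × 0.004334 = 0.003259 mol.
Product: Φ × n_abs = 0.11 × 0.003259 = 3.585e-4 mol.
Mass: 3.585e-4 × 356.5 = 0.1278 g = 130 mg.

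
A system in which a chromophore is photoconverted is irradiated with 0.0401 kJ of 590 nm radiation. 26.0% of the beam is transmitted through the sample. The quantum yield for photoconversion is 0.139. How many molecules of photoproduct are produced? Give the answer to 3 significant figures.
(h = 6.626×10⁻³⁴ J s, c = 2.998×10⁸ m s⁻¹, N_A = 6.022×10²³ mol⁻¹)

Photon energy at 590 nm: hc/λ = (6.626×10⁻³⁴)(2.998×10⁸)/(590×10⁻⁹) = 3.367×10⁻¹⁹ J.
Incident energy: 0.0401 kJ = 40.1 J.
Photons incident: 40.1 / 3.367×10⁻¹⁹ = 1.191×10²⁰, i.e. 1.191×10²⁰/6.022×10²³ = 1.978×10⁻⁴ mol.
Fraction absorbed: 1 − 26.0/100 = 0.7400.
Photons absorbed: 0.7400 × 1.978×10⁻⁴ = 1.464×10⁻⁴ mol.
Product: Φ × n_abs = 0.139 × 1.464×10⁻⁴ = 2.035×10⁻⁵ mol.
As a count: 2.035×10⁻⁵ × 6.022×10²³ = 1.23×10¹⁹.

1.23×10¹⁹ molecules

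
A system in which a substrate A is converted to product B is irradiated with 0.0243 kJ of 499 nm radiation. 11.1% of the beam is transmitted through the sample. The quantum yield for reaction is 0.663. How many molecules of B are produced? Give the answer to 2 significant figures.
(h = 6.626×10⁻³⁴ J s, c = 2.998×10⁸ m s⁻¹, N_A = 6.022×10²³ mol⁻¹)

Photon energy at 499 nm: hc/λ = (6.626×10⁻³⁴)(2.998×10⁸)/(499×10⁻⁹) = 3.981×10⁻¹⁹ J.
Incident energy: 0.0243 kJ = 24.3 J.
Photons incident: 24.3 / 3.981×10⁻¹⁹ = 6.104×10¹⁹, i.e. 6.104×10¹⁹/6.022×10²³ = 1.014×10⁻⁴ mol.
Fraction absorbed: 1 − 11.1/100 = 0.8890.
Photons absorbed: 0.8890 × 1.014×10⁻⁴ = 9.014×10⁻⁵ mol.
Product: Φ × n_abs = 0.663 × 9.014×10⁻⁵ = 5.976×10⁻⁵ mol.
As a count: 5.976×10⁻⁵ × 6.022×10²³ = 3.6×10¹⁹.

3.6×10¹⁹ molecules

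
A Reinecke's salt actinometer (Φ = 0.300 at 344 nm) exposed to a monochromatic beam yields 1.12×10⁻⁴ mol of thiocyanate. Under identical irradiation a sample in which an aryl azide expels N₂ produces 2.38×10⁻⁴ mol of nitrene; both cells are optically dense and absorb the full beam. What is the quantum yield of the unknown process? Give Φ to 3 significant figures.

Φ = 0.638

Photons absorbed by the actinometer: 1.12×10⁻⁴ / 0.300 = 3.733×10⁻⁴ mol.
Φ(unknown) = 2.38×10⁻⁴ / 3.733×10⁻⁴ = 0.638.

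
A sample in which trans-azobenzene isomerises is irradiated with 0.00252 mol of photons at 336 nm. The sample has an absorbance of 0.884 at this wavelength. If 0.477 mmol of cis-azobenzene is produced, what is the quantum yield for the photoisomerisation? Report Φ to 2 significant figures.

Product: 0.477 mmol = 4.77e-4 mol.
Fraction absorbed: 1 − 10^(−0.884) = 0.8694.
Photons absorbed: 0.8694 × 0.00252 = 0.002191 mol.
Φ = 4.77e-4 mol / 0.002191 mol photons = 0.22.

Φ = 0.22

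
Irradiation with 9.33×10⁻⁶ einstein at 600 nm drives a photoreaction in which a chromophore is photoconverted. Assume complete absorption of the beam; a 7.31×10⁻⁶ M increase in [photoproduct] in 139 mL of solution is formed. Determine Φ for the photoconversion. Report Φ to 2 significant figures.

Φ = 0.11

Product: (7.31×10⁻⁶ M)(0.139 L) = 1.016×10⁻⁶ mol.
Φ = 1.016×10⁻⁶ mol / 9.33×10⁻⁶ mol photons = 0.11.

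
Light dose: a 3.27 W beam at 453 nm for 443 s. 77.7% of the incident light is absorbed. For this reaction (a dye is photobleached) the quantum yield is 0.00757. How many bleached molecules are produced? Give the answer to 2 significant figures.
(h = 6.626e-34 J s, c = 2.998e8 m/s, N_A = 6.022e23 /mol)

1.9e19 bleached molecules

Photon energy at 453 nm: hc/λ = (6.626e-34)(2.998e8)/(453e-9) = 4.385e-19 J.
Energy delivered: (3.27 W)(443 s) = 1449 J.
Photons incident: 1449 / 4.385e-19 = 3.304e21, i.e. 3.304e21/6.022e23 = 0.005487 mol.
Photons absorbed: 0.777 × 0.005487 = 0.004263 mol.
Product: Φ × n_abs = 0.00757 × 0.004263 = 3.227e-5 mol.
As a count: 3.227e-5 × 6.022e23 = 1.9e19.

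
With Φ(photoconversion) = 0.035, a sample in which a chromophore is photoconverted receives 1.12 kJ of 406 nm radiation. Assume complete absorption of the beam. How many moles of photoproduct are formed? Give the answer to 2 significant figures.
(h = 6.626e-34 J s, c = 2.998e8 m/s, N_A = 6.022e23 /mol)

Photon energy at 406 nm: hc/λ = (6.626e-34)(2.998e8)/(406e-9) = 4.893e-19 J.
Incident energy: 1.12 kJ = 1120 J.
Photons incident: 1120 / 4.893e-19 = 2.289e21, i.e. 2.289e21/6.022e23 = 0.003801 mol.
Product: Φ × n_abs = 0.035 × 0.003801 = 1.330e-4 mol.

1.3e-4 mol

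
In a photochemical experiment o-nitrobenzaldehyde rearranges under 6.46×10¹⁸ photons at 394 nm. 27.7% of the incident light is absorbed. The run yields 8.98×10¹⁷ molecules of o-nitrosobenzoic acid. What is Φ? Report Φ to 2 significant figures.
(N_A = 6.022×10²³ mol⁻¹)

Product: 8.98×10¹⁷ / 6.022×10²³ = 1.491×10⁻⁶ mol.
Moles of photons: 6.46×10¹⁸ / 6.022×10²³ = 1.073×10⁻⁵ mol.
Photons absorbed: 0.277 × 1.073×10⁻⁵ = 2.972×10⁻⁶ mol.
Φ = 1.491×10⁻⁶ mol / 2.972×10⁻⁶ mol photons = 0.50.

Φ = 0.50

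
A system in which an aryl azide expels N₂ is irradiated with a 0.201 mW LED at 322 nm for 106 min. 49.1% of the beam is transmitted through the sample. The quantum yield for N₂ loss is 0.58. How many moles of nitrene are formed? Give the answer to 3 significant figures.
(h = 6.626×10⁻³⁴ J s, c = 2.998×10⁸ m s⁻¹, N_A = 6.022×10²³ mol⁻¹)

1.02×10⁻⁶ mol

Photon energy at 322 nm: hc/λ = (6.626×10⁻³⁴)(2.998×10⁸)/(322×10⁻⁹) = 6.169×10⁻¹⁹ J.
Energy delivered: (0.201 mW)(6360 s) = 1.278 J.
Photons incident: 1.278 / 6.169×10⁻¹⁹ = 2.072×10¹⁸, i.e. 2.072×10¹⁸/6.022×10²³ = 3.441×10⁻⁶ mol.
Fraction absorbed: 1 − 49.1/100 = 0.5090.
Photons absorbed: 0.5090 × 3.441×10⁻⁶ = 1.751×10⁻⁶ mol.
Product: Φ × n_abs = 0.58 × 1.751×10⁻⁶ = 1.016×10⁻⁶ mol.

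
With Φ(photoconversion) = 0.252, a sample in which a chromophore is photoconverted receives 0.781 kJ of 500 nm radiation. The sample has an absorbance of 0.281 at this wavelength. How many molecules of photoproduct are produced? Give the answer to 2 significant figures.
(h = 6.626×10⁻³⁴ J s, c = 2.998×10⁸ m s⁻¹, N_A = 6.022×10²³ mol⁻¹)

2.4×10²⁰ molecules

Photon energy at 500 nm: hc/λ = (6.626×10⁻³⁴)(2.998×10⁸)/(500×10⁻⁹) = 3.973×10⁻¹⁹ J.
Incident energy: 0.781 kJ = 781 J.
Photons incident: 781 / 3.973×10⁻¹⁹ = 1.966×10²¹, i.e. 1.966×10²¹/6.022×10²³ = 0.003265 mol.
Fraction absorbed: 1 − 10^(−0.281) = 0.4764.
Photons absorbed: 0.4764 × 0.003265 = 0.001555 mol.
Product: Φ × n_abs = 0.252 × 0.001555 = 3.919×10⁻⁴ mol.
As a count: 3.919×10⁻⁴ × 6.022×10²³ = 2.4×10²⁰.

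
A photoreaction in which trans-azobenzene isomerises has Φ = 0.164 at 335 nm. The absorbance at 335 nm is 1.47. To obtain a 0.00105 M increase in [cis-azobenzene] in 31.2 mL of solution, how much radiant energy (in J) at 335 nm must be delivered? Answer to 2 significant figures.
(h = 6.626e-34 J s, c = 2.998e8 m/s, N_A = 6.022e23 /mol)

74 J

Product: (0.00105 M)(0.0312 L) = 3.276e-5 mol.
Photons that must be absorbed: 3.276e-5 / 0.164 = 1.998e-4 mol.
Fraction absorbed: 1 − 10^(−1.47) = 0.9661.
Incident photons needed: 1.998e-4 / 0.9661 = 2.068e-4 mol.
Photon energy: hc/λ = 5.930e-19 J; per mole, 3.571e5 J mol⁻¹.
Energy required: 2.068e-4 × 3.571e5 = 74 J.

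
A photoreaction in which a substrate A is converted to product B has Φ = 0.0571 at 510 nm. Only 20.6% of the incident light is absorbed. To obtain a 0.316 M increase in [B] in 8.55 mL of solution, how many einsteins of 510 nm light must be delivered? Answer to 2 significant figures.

0.23 einstein

Product: (0.316 M)(0.00855 L) = 0.002702 mol.
Photons that must be absorbed: 0.002702 / 0.0571 = 0.04732 mol.
Incident photons needed: 0.04732 / 0.206 = 0.2297 mol.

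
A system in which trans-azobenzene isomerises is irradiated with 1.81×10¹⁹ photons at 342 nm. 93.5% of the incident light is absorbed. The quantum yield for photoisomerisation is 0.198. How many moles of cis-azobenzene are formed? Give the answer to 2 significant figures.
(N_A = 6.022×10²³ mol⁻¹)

Moles of photons: 1.81×10¹⁹ / 6.022×10²³ = 3.006×10⁻⁵ mol.
Photons absorbed: 0.935 × 3.006×10⁻⁵ = 2.811×10⁻⁵ mol.
Product: Φ × n_abs = 0.198 × 2.811×10⁻⁵ = 5.566×10⁻⁶ mol.

5.6×10⁻⁶ mol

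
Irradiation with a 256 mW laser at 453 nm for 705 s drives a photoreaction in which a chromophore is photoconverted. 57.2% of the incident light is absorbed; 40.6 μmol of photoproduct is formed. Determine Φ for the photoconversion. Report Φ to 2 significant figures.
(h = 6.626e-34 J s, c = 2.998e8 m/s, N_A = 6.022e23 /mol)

Product: 40.6 μmol = 4.06e-5 mol.
Photon energy at 453 nm: hc/λ = (6.626e-34)(2.998e8)/(453e-9) = 4.385e-19 J.
Energy delivered: (256 mW)(705 s) = 180.5 J.
Photons incident: 180.5 / 4.385e-19 = 4.116e20, i.e. 4.116e20/6.022e23 = 6.835e-4 mol.
Photons absorbed: 0.572 × 6.835e-4 = 3.910e-4 mol.
Φ = 4.06e-5 mol / 3.910e-4 mol photons = 0.10.

Φ = 0.10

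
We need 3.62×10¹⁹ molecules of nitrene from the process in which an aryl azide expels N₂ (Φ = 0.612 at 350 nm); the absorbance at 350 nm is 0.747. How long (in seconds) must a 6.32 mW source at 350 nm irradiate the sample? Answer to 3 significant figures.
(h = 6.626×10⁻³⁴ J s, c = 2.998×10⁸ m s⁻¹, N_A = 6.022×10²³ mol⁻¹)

Product: 3.62×10¹⁹ / 6.022×10²³ = 6.011×10⁻⁵ mol.
Photons that must be absorbed: 6.011×10⁻⁵ / 0.612 = 9.822×10⁻⁵ mol.
Fraction absorbed: 1 − 10^(−0.747) = 0.8209.
Incident photons needed: 9.822×10⁻⁵ / 0.8209 = 1.196×10⁻⁴ mol.
Photon energy: hc/λ = 5.676×10⁻¹⁹ J; per mole, 3.418×10⁵ J mol⁻¹.
Energy required: 1.196×10⁻⁴ × 3.418×10⁵ = 40.88 J.
Time: 40.88 J / 0.00632 W = 6470 s.

t ≈ 6470 s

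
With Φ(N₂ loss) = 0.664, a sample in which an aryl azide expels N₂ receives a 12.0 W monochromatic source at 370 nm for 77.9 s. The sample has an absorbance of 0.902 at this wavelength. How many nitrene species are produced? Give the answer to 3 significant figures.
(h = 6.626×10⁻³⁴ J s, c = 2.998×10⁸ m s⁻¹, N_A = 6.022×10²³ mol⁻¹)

Photon energy at 370 nm: hc/λ = (6.626×10⁻³⁴)(2.998×10⁸)/(370×10⁻⁹) = 5.369×10⁻¹⁹ J.
Energy delivered: (12.0 W)(77.9 s) = 934.8 J.
Photons incident: 934.8 / 5.369×10⁻¹⁹ = 1.741×10²¹, i.e. 1.741×10²¹/6.022×10²³ = 0.002891 mol.
Fraction absorbed: 1 − 10^(−0.902) = 0.8747.
Photons absorbed: 0.8747 × 0.002891 = 0.002529 mol.
Product: Φ × n_abs = 0.664 × 0.002529 = 0.001679 mol.
As a count: 0.001679 × 6.022×10²³ = 1.01×10²¹.

1.01×10²¹ species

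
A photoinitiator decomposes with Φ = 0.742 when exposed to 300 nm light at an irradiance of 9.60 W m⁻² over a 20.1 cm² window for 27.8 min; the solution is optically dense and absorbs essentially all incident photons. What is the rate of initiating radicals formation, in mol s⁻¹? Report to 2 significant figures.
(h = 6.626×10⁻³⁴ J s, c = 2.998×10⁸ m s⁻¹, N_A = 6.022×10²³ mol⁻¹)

3.6×10⁻⁸ mol s⁻¹

Photon energy at 300 nm: hc/λ = (6.626×10⁻³⁴)(2.998×10⁸)/(300×10⁻⁹) = 6.622×10⁻¹⁹ J.
Energy delivered: (9.60 W m⁻²)(20.1×10⁻⁴ m²)(1668 s) = 32.19 J.
Photons incident: 32.19 / 6.622×10⁻¹⁹ = 4.861×10¹⁹, i.e. 4.861×10¹⁹/6.022×10²³ = 8.072×10⁻⁵ mol.
Product formed: 0.742 × 8.072×10⁻⁵ = 5.989×10⁻⁵ mol.
Rate: 5.989×10⁻⁵ / 1668 s = 3.6×10⁻⁸ mol s⁻¹.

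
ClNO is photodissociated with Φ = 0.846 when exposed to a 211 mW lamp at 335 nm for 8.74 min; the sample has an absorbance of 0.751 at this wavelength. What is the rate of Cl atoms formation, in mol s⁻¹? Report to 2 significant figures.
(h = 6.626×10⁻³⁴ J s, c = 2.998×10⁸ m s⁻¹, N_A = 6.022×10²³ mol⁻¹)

Photon energy at 335 nm: hc/λ = (6.626×10⁻³⁴)(2.998×10⁸)/(335×10⁻⁹) = 5.930×10⁻¹⁹ J.
Energy delivered: (211 mW)(524.4 s) = 110.6 J.
Photons incident: 110.6 / 5.930×10⁻¹⁹ = 1.865×10²⁰, i.e. 1.865×10²⁰/6.022×10²³ = 3.097×10⁻⁴ mol.
Fraction absorbed: 1 − 10^(−0.751) = 0.8226.
Photons absorbed: 0.8226 × 3.097×10⁻⁴ = 2.548×10⁻⁴ mol.
Product formed: 0.846 × 2.548×10⁻⁴ = 2.156×10⁻⁴ mol.
Rate: 2.156×10⁻⁴ / 524.4 s = 4.1×10⁻⁷ mol s⁻¹.

4.1×10⁻⁷ mol s⁻¹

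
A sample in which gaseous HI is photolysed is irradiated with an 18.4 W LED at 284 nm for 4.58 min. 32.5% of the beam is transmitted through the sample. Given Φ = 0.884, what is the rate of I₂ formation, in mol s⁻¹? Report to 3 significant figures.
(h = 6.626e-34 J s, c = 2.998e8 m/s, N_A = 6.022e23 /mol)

Photon energy at 284 nm: hc/λ = (6.626e-34)(2.998e8)/(284e-9) = 6.995e-19 J.
Energy delivered: (18.4 W)(274.8 s) = 5056 J.
Photons incident: 5056 / 6.995e-19 = 7.228e21, i.e. 7.228e21/6.022e23 = 0.01200 mol.
Fraction absorbed: 1 − 32.5/100 = 0.6750.
Photons absorbed: 0.6750 × 0.01200 = 0.008100 mol.
Product formed: 0.884 × 0.008100 = 0.007160 mol.
Rate: 0.007160 / 274.8 s = 2.61e-5 mol s⁻¹.

2.61e-5 mol s⁻¹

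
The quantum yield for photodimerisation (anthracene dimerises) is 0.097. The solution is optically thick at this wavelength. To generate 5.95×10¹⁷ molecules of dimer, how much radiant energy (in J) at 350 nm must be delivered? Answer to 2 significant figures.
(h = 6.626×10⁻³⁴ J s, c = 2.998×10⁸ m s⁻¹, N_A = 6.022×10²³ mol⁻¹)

Product: 5.95×10¹⁷ / 6.022×10²³ = 9.880×10⁻⁷ mol.
Photons that must be absorbed: 9.880×10⁻⁷ / 0.097 = 1.019×10⁻⁵ mol.
Photon energy: hc/λ = 5.676×10⁻¹⁹ J; per mole, 3.418×10⁵ J mol⁻¹.
Energy required: 1.019×10⁻⁵ × 3.418×10⁵ = 3.5 J.

3.5 J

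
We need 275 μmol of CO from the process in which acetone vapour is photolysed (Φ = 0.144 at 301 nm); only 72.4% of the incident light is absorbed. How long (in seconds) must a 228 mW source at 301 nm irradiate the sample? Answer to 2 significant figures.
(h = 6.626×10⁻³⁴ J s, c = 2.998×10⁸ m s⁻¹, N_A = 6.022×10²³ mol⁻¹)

t ≈ 4600 s

Product: 275 μmol = 2.75×10⁻⁴ mol.
Photons that must be absorbed: 2.75×10⁻⁴ / 0.144 = 0.001910 mol.
Incident photons needed: 0.001910 / 0.724 = 0.002638 mol.
Photon energy: hc/λ = 6.600×10⁻¹⁹ J; per mole, 3.975×10⁵ J mol⁻¹.
Energy required: 0.002638 × 3.975×10⁵ = 1049 J.
Time: 1049 J / 0.228 W = 4600 s.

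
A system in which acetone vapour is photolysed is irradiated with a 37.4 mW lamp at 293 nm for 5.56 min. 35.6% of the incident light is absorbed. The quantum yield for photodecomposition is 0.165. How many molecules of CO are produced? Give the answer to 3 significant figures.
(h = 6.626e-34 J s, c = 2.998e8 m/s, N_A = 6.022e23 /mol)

1.08e18 molecules

Photon energy at 293 nm: hc/λ = (6.626e-34)(2.998e8)/(293e-9) = 6.780e-19 J.
Energy delivered: (37.4 mW)(333.6 s) = 12.48 J.
Photons incident: 12.48 / 6.780e-19 = 1.841e19, i.e. 1.841e19/6.022e23 = 3.057e-5 mol.
Photons absorbed: 0.356 × 3.057e-5 = 1.088e-5 mol.
Product: Φ × n_abs = 0.165 × 1.088e-5 = 1.795e-6 mol.
As a count: 1.795e-6 × 6.022e23 = 1.08e18.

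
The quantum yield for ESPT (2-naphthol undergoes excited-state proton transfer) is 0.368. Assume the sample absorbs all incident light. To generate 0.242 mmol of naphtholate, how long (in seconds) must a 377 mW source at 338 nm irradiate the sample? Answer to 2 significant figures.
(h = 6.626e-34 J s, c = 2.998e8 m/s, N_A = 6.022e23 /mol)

Product: 0.242 mmol = 2.42e-4 mol.
Photons that must be absorbed: 2.42e-4 / 0.368 = 6.576e-4 mol.
Photon energy: hc/λ = 5.877e-19 J; per mole, 3.539e5 J mol⁻¹.
Energy required: 6.576e-4 × 3.539e5 = 232.7 J.
Time: 232.7 J / 0.377 W = 620 s.

t ≈ 620 s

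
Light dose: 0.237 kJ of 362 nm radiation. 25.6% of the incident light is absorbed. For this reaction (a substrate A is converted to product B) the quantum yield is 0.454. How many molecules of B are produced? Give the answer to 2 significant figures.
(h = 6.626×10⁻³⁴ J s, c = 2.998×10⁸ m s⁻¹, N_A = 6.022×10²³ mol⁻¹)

5.0×10¹⁹ molecules

Photon energy at 362 nm: hc/λ = (6.626×10⁻³⁴)(2.998×10⁸)/(362×10⁻⁹) = 5.487×10⁻¹⁹ J.
Incident energy: 0.237 kJ = 237 J.
Photons incident: 237 / 5.487×10⁻¹⁹ = 4.319×10²⁰, i.e. 4.319×10²⁰/6.022×10²³ = 7.172×10⁻⁴ mol.
Photons absorbed: 0.256 × 7.172×10⁻⁴ = 1.836×10⁻⁴ mol.
Product: Φ × n_abs = 0.454 × 1.836×10⁻⁴ = 8.335×10⁻⁵ mol.
As a count: 8.335×10⁻⁵ × 6.022×10²³ = 5.0×10¹⁹.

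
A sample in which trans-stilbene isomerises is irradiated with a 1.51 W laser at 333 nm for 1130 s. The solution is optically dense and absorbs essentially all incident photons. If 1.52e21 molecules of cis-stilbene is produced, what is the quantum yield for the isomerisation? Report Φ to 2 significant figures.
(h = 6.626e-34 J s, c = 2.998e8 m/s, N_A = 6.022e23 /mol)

Φ = 0.53

Product: 1.52e21 / 6.022e23 = 0.002524 mol.
Photon energy at 333 nm: hc/λ = (6.626e-34)(2.998e8)/(333e-9) = 5.965e-19 J.
Energy delivered: (1.51 W)(1130 s) = 1706 J.
Photons incident: 1706 / 5.965e-19 = 2.860e21, i.e. 2.860e21/6.022e23 = 0.004749 mol.
Φ = 0.002524 mol / 0.004749 mol photons = 0.53.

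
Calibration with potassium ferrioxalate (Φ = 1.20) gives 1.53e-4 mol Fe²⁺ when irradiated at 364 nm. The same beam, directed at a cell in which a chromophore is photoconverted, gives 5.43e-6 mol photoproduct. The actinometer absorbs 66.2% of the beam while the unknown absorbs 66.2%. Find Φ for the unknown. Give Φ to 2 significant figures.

Photons absorbed by the actinometer: 1.53e-4 / 1.20 = 1.275e-4 mol.
Incident flux: 1.275e-4 / 0.662 = 1.926e-4 einstein.
Absorbed by unknown: 0.662 × 1.926e-4 = 1.275e-4 mol.
Φ(unknown) = 5.43e-6 / 1.275e-4 = 0.043.

Φ = 0.043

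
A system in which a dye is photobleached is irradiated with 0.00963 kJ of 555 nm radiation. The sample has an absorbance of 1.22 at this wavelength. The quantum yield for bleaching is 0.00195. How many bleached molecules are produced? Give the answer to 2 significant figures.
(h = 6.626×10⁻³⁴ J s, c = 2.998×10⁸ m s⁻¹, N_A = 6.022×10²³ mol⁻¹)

4.9×10¹⁶ bleached molecules

Photon energy at 555 nm: hc/λ = (6.626×10⁻³⁴)(2.998×10⁸)/(555×10⁻⁹) = 3.579×10⁻¹⁹ J.
Incident energy: 0.00963 kJ = 9.63 J.
Photons incident: 9.63 / 3.579×10⁻¹⁹ = 2.691×10¹⁹, i.e. 2.691×10¹⁹/6.022×10²³ = 4.469×10⁻⁵ mol.
Fraction absorbed: 1 − 10^(−1.22) = 0.9397.
Photons absorbed: 0.9397 × 4.469×10⁻⁵ = 4.200×10⁻⁵ mol.
Product: Φ × n_abs = 0.00195 × 4.200×10⁻⁵ = 8.190×10⁻⁸ mol.
As a count: 8.190×10⁻⁸ × 6.022×10²³ = 4.9×10¹⁶.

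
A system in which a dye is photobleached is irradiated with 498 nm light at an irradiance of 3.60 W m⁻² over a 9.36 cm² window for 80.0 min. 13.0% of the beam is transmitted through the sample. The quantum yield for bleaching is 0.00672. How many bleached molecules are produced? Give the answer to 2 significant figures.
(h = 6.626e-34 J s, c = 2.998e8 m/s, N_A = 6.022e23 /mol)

2.4e17 bleached molecules

Photon energy at 498 nm: hc/λ = (6.626e-34)(2.998e8)/(498e-9) = 3.989e-19 J.
Energy delivered: (3.60 W m⁻²)(9.36e-4 m²)(4800 s) = 16.17 J.
Photons incident: 16.17 / 3.989e-19 = 4.054e19, i.e. 4.054e19/6.022e23 = 6.732e-5 mol.
Fraction absorbed: 1 − 13.0/100 = 0.8700.
Photons absorbed: 0.8700 × 6.732e-5 = 5.857e-5 mol.
Product: Φ × n_abs = 0.00672 × 5.857e-5 = 3.936e-7 mol.
As a count: 3.936e-7 × 6.022e23 = 2.4e17.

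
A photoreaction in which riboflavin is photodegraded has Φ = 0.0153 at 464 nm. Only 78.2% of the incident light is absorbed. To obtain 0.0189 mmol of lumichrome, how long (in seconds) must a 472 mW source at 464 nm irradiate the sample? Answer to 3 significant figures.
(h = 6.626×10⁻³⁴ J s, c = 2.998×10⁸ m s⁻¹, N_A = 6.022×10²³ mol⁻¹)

t ≈ 863 s

Product: 0.0189 mmol = 1.89×10⁻⁵ mol.
Photons that must be absorbed: 1.89×10⁻⁵ / 0.0153 = 0.001235 mol.
Incident photons needed: 0.001235 / 0.782 = 0.001579 mol.
Photon energy: hc/λ = 4.281×10⁻¹⁹ J; per mole, 2.578×10⁵ J mol⁻¹.
Energy required: 0.001579 × 2.578×10⁵ = 407.1 J.
Time: 407.1 J / 0.472 W = 863 s.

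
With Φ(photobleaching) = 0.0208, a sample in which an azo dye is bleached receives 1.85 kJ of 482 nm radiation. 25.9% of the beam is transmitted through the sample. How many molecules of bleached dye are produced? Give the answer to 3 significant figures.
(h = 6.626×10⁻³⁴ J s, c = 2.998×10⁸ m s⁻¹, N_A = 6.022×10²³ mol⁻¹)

Photon energy at 482 nm: hc/λ = (6.626×10⁻³⁴)(2.998×10⁸)/(482×10⁻⁹) = 4.121×10⁻¹⁹ J.
Incident energy: 1.85 kJ = 1850 J.
Photons incident: 1850 / 4.121×10⁻¹⁹ = 4.489×10²¹, i.e. 4.489×10²¹/6.022×10²³ = 0.007454 mol.
Fraction absorbed: 1 − 25.9/100 = 0.7410.
Photons absorbed: 0.7410 × 0.007454 = 0.005523 mol.
Product: Φ × n_abs = 0.0208 × 0.005523 = 1.149×10⁻⁴ mol.
As a count: 1.149×10⁻⁴ × 6.022×10²³ = 6.92×10¹⁹.

6.92×10¹⁹ molecules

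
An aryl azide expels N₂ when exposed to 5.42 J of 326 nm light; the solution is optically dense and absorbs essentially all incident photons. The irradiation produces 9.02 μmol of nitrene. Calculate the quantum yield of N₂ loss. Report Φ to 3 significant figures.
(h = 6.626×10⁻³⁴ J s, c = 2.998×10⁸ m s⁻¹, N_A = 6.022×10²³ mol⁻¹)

Product: 9.02 μmol = 9.02×10⁻⁶ mol.
Photon energy at 326 nm: hc/λ = (6.626×10⁻³⁴)(2.998×10⁸)/(326×10⁻⁹) = 6.093×10⁻¹⁹ J.
Photons incident: 5.42 / 6.093×10⁻¹⁹ = 8.895×10¹⁸, i.e. 8.895×10¹⁸/6.022×10²³ = 1.477×10⁻⁵ mol.
Φ = 9.02×10⁻⁶ mol / 1.477×10⁻⁵ mol photons = 0.611.

Φ = 0.611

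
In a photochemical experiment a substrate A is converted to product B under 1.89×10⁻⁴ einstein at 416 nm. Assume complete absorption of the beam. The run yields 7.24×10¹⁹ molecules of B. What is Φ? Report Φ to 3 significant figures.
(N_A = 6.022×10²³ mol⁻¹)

Φ = 0.636

Product: 7.24×10¹⁹ / 6.022×10²³ = 1.202×10⁻⁴ mol.
Φ = 1.202×10⁻⁴ mol / 1.89×10⁻⁴ mol photons = 0.636.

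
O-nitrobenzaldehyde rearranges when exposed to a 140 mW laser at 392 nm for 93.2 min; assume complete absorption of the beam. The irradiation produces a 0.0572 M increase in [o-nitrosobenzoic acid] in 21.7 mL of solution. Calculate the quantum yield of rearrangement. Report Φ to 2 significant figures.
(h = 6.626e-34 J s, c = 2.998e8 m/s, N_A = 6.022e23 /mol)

Product: (0.0572 M)(0.0217 L) = 0.001241 mol.
Photon energy at 392 nm: hc/λ = (6.626e-34)(2.998e8)/(392e-9) = 5.068e-19 J.
Energy delivered: (140 mW)(5592 s) = 782.9 J.
Photons incident: 782.9 / 5.068e-19 = 1.545e21, i.e. 1.545e21/6.022e23 = 0.002566 mol.
Φ = 0.001241 mol / 0.002566 mol photons = 0.48.

Φ = 0.48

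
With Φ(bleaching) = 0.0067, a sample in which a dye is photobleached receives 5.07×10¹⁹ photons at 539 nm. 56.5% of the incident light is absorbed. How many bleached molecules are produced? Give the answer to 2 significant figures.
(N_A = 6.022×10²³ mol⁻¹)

Moles of photons: 5.07×10¹⁹ / 6.022×10²³ = 8.419×10⁻⁵ mol.
Photons absorbed: 0.565 × 8.419×10⁻⁵ = 4.757×10⁻⁵ mol.
Product: Φ × n_abs = 0.0067 × 4.757×10⁻⁵ = 3.187×10⁻⁷ mol.
As a count: 3.187×10⁻⁷ × 6.022×10²³ = 1.9×10¹⁷.

1.9×10¹⁷ bleached molecules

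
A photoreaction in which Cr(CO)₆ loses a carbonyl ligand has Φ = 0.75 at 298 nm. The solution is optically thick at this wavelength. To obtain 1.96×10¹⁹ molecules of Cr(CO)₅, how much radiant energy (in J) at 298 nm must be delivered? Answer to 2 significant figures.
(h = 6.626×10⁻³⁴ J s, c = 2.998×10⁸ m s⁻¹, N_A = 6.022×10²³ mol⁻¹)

Product: 1.96×10¹⁹ / 6.022×10²³ = 3.255×10⁻⁵ mol.
Photons that must be absorbed: 3.255×10⁻⁵ / 0.75 = 4.340×10⁻⁵ mol.
Photon energy: hc/λ = 6.666×10⁻¹⁹ J; per mole, 4.014×10⁵ J mol⁻¹.
Energy required: 4.340×10⁻⁵ × 4.014×10⁵ = 17 J.

17 J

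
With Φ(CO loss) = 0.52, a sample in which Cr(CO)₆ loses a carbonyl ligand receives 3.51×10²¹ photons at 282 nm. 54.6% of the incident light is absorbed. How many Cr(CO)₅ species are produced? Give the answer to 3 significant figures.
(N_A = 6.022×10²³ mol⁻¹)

9.97×10²⁰ species

Moles of photons: 3.51×10²¹ / 6.022×10²³ = 0.005829 mol.
Photons absorbed: 0.546 × 0.005829 = 0.003183 mol.
Product: Φ × n_abs = 0.52 × 0.003183 = 0.001655 mol.
As a count: 0.001655 × 6.022×10²³ = 9.97×10²⁰.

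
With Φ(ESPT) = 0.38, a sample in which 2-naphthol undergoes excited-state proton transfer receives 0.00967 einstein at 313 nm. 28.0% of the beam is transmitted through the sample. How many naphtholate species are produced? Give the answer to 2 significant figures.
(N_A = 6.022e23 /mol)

Fraction absorbed: 1 − 28.0/100 = 0.7200.
Photons absorbed: 0.7200 × 0.00967 = 0.006962 mol.
Product: Φ × n_abs = 0.38 × 0.006962 = 0.002646 mol.
As a count: 0.002646 × 6.022e23 = 1.6e21.

1.6e21 species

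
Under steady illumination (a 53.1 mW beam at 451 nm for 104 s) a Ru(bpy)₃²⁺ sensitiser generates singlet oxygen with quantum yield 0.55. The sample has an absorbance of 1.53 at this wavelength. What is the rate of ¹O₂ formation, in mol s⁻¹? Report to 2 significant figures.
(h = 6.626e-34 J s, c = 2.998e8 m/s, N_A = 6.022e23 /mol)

1.1e-7 mol s⁻¹

Photon energy at 451 nm: hc/λ = (6.626e-34)(2.998e8)/(451e-9) = 4.405e-19 J.
Energy delivered: (53.1 mW)(104 s) = 5.522 J.
Photons incident: 5.522 / 4.405e-19 = 1.254e19, i.e. 1.254e19/6.022e23 = 2.082e-5 mol.
Fraction absorbed: 1 − 10^(−1.53) = 0.9705.
Photons absorbed: 0.9705 × 2.082e-5 = 2.021e-5 mol.
Product formed: 0.55 × 2.021e-5 = 1.112e-5 mol.
Rate: 1.112e-5 / 104 s = 1.1e-7 mol s⁻¹.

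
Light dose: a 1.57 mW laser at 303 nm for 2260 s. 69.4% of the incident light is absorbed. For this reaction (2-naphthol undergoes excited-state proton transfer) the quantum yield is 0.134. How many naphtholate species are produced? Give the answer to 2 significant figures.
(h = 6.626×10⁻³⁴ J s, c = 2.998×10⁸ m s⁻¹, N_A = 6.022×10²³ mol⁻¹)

Photon energy at 303 nm: hc/λ = (6.626×10⁻³⁴)(2.998×10⁸)/(303×10⁻⁹) = 6.556×10⁻¹⁹ J.
Energy delivered: (1.57 mW)(2260 s) = 3.548 J.
Photons incident: 3.548 / 6.556×10⁻¹⁹ = 5.412×10¹⁸, i.e. 5.412×10¹⁸/6.022×10²³ = 8.987×10⁻⁶ mol.
Photons absorbed: 0.694 × 8.987×10⁻⁶ = 6.237×10⁻⁶ mol.
Product: Φ × n_abs = 0.134 × 6.237×10⁻⁶ = 8.358×10⁻⁷ mol.
As a count: 8.358×10⁻⁷ × 6.022×10²³ = 5.0×10¹⁷.

5.0×10¹⁷ species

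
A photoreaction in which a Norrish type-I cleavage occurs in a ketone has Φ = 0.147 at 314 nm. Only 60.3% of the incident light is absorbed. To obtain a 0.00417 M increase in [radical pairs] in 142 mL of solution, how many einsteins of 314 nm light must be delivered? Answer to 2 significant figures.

0.0067 einstein

Product: (0.00417 M)(0.142 L) = 5.921e-4 mol.
Photons that must be absorbed: 5.921e-4 / 0.147 = 0.004028 mol.
Incident photons needed: 0.004028 / 0.603 = 0.006680 mol.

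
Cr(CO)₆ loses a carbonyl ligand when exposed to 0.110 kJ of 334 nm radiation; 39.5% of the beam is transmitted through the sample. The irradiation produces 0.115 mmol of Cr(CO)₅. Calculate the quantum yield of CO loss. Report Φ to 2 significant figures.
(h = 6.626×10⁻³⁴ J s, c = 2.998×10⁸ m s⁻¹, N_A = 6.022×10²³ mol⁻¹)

Product: 0.115 mmol = 1.15×10⁻⁴ mol.
Photon energy at 334 nm: hc/λ = (6.626×10⁻³⁴)(2.998×10⁸)/(334×10⁻⁹) = 5.948×10⁻¹⁹ J.
Incident energy: 0.110 kJ = 110 J.
Photons incident: 110 / 5.948×10⁻¹⁹ = 1.849×10²⁰, i.e. 1.849×10²⁰/6.022×10²³ = 3.070×10⁻⁴ mol.
Fraction absorbed: 1 − 39.5/100 = 0.6050.
Photons absorbed: 0.6050 × 3.070×10⁻⁴ = 1.857×10⁻⁴ mol.
Φ = 1.15×10⁻⁴ mol / 1.857×10⁻⁴ mol photons = 0.62.

Φ = 0.62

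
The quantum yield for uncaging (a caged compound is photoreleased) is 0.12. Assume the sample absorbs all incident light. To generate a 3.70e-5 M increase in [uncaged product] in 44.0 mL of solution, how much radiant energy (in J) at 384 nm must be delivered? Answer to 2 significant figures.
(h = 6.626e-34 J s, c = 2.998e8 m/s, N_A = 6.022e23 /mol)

Product: (3.70e-5 M)(0.044 L) = 1.628e-6 mol.
Photons that must be absorbed: 1.628e-6 / 0.12 = 1.357e-5 mol.
Photon energy: hc/λ = 5.173e-19 J; per mole, 3.115e5 J mol⁻¹.
Energy required: 1.357e-5 × 3.115e5 = 4.2 J.

4.2 J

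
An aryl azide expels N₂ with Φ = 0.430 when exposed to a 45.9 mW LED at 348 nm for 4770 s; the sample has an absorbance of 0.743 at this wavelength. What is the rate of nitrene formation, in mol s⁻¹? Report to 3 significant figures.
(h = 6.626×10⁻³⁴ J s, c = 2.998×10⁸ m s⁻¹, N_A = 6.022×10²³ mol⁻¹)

4.70×10⁻⁸ mol s⁻¹

Photon energy at 348 nm: hc/λ = (6.626×10⁻³⁴)(2.998×10⁸)/(348×10⁻⁹) = 5.708×10⁻¹⁹ J.
Energy delivered: (45.9 mW)(4770 s) = 218.9 J.
Photons incident: 218.9 / 5.708×10⁻¹⁹ = 3.835×10²⁰, i.e. 3.835×10²⁰/6.022×10²³ = 6.368×10⁻⁴ mol.
Fraction absorbed: 1 − 10^(−0.743) = 0.8193.
Photons absorbed: 0.8193 × 6.368×10⁻⁴ = 5.217×10⁻⁴ mol.
Product formed: 0.430 × 5.217×10⁻⁴ = 2.243×10⁻⁴ mol.
Rate: 2.243×10⁻⁴ / 4770 s = 4.70×10⁻⁸ mol s⁻¹.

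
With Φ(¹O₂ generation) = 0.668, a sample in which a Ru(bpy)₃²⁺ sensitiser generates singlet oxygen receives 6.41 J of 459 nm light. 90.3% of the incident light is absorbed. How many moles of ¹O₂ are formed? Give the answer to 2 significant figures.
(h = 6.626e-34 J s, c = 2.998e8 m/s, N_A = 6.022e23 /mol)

1.5e-5 mol

Photon energy at 459 nm: hc/λ = (6.626e-34)(2.998e8)/(459e-9) = 4.328e-19 J.
Photons incident: 6.41 / 4.328e-19 = 1.481e19, i.e. 1.481e19/6.022e23 = 2.459e-5 mol.
Photons absorbed: 0.903 × 2.459e-5 = 2.220e-5 mol.
Product: Φ × n_abs = 0.668 × 2.220e-5 = 1.483e-5 mol.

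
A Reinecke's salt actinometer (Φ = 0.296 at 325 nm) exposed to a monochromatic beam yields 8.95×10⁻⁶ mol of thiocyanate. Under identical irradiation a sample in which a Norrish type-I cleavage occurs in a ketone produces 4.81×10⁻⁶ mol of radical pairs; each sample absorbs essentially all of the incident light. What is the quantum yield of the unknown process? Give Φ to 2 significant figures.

Photons absorbed by the actinometer: 8.95×10⁻⁶ / 0.296 = 3.024×10⁻⁵ mol.
Φ(unknown) = 4.81×10⁻⁶ / 3.024×10⁻⁵ = 0.16.

Φ = 0.16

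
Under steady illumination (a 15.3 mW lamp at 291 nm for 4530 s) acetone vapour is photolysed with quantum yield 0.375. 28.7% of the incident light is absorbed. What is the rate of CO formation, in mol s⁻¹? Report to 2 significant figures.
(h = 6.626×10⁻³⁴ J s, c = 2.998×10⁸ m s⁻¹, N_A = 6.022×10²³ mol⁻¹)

4.0×10⁻⁹ mol s⁻¹

Photon energy at 291 nm: hc/λ = (6.626×10⁻³⁴)(2.998×10⁸)/(291×10⁻⁹) = 6.826×10⁻¹⁹ J.
Energy delivered: (15.3 mW)(4530 s) = 69.31 J.
Photons incident: 69.31 / 6.826×10⁻¹⁹ = 1.015×10²⁰, i.e. 1.015×10²⁰/6.022×10²³ = 1.685×10⁻⁴ mol.
Photons absorbed: 0.287 × 1.685×10⁻⁴ = 4.836×10⁻⁵ mol.
Product formed: 0.375 × 4.836×10⁻⁵ = 1.814×10⁻⁵ mol.
Rate: 1.814×10⁻⁵ / 4530 s = 4.0×10⁻⁹ mol s⁻¹.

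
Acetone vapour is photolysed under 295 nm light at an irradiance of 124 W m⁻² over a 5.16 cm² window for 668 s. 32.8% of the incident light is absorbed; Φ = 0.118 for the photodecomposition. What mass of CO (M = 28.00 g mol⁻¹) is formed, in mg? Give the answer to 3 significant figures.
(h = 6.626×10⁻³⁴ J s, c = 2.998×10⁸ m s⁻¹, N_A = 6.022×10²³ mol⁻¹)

Photon energy at 295 nm: hc/λ = (6.626×10⁻³⁴)(2.998×10⁸)/(295×10⁻⁹) = 6.734×10⁻¹⁹ J.
Energy delivered: (124 W m⁻²)(5.16×10⁻⁴ m²)(668 s) = 42.74 J.
Photons incident: 42.74 / 6.734×10⁻¹⁹ = 6.347×10¹⁹, i.e. 6.347×10¹⁹/6.022×10²³ = 1.054×10⁻⁴ mol.
Photons absorbed: 0.328 × 1.054×10⁻⁴ = 3.457×10⁻⁵ mol.
Product: Φ × n_abs = 0.118 × 3.457×10⁻⁵ = 4.079×10⁻⁶ mol.
Mass: 4.079×10⁻⁶ × 28.00 = 1.142×10⁻⁴ g = 0.114 mg.

0.114 mg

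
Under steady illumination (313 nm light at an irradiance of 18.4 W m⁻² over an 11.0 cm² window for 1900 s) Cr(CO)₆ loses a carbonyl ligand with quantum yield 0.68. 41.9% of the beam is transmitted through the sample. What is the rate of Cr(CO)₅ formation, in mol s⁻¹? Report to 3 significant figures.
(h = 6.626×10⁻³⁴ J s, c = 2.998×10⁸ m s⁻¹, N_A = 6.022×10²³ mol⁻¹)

Photon energy at 313 nm: hc/λ = (6.626×10⁻³⁴)(2.998×10⁸)/(313×10⁻⁹) = 6.347×10⁻¹⁹ J.
Energy delivered: (18.4 W m⁻²)(11.0×10⁻⁴ m²)(1900 s) = 38.46 J.
Photons incident: 38.46 / 6.347×10⁻¹⁹ = 6.060×10¹⁹, i.e. 6.060×10¹⁹/6.022×10²³ = 1.006×10⁻⁴ mol.
Fraction absorbed: 1 − 41.9/100 = 0.5810.
Photons absorbed: 0.5810 × 1.006×10⁻⁴ = 5.845×10⁻⁵ mol.
Product formed: 0.68 × 5.845×10⁻⁵ = 3.975×10⁻⁵ mol.
Rate: 3.975×10⁻⁵ / 1900 s = 2.09×10⁻⁸ mol s⁻¹.

2.09×10⁻⁸ mol s⁻¹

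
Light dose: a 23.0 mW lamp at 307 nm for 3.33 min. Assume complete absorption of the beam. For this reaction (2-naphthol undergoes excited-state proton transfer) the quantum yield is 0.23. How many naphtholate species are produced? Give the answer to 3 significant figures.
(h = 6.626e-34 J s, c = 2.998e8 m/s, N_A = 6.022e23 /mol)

Photon energy at 307 nm: hc/λ = (6.626e-34)(2.998e8)/(307e-9) = 6.471e-19 J.
Energy delivered: (23.0 mW)(199.8 s) = 4.595 J.
Photons incident: 4.595 / 6.471e-19 = 7.101e18, i.e. 7.101e18/6.022e23 = 1.179e-5 mol.
Product: Φ × n_abs = 0.23 × 1.179e-5 = 2.712e-6 mol.
As a count: 2.712e-6 × 6.022e23 = 1.63e18.

1.63e18 species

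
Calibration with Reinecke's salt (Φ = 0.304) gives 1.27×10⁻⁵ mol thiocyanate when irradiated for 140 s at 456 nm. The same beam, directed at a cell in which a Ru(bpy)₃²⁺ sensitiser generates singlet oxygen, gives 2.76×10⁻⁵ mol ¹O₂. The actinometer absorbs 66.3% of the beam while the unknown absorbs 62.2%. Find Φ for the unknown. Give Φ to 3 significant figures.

Photons absorbed by the actinometer: 1.27×10⁻⁵ / 0.304 = 4.178×10⁻⁵ mol.
Incident flux: 4.178×10⁻⁵ / 0.663 = 6.302×10⁻⁵ einstein.
Absorbed by unknown: 0.622 × 6.302×10⁻⁵ = 3.920×10⁻⁵ mol.
Φ(unknown) = 2.76×10⁻⁵ / 3.920×10⁻⁵ = 0.704.

Φ = 0.704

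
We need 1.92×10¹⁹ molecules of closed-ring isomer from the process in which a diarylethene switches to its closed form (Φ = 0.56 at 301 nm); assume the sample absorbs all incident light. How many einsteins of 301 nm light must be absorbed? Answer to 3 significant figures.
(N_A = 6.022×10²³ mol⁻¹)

Product: 1.92×10¹⁹ / 6.022×10²³ = 3.188×10⁻⁵ mol.
Photons that must be absorbed: 3.188×10⁻⁵ / 0.56 = 5.693×10⁻⁵ mol.

5.69×10⁻⁵ einstein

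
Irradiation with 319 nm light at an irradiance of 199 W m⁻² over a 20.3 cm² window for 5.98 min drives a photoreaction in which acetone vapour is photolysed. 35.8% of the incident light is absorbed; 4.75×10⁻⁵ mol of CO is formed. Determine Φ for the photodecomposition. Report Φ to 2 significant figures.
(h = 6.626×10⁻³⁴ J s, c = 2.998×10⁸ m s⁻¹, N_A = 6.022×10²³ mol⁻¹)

Photon energy at 319 nm: hc/λ = (6.626×10⁻³⁴)(2.998×10⁸)/(319×10⁻⁹) = 6.227×10⁻¹⁹ J.
Energy delivered: (199 W m⁻²)(20.3×10⁻⁴ m²)(358.8 s) = 144.9 J.
Photons incident: 144.9 / 6.227×10⁻¹⁹ = 2.327×10²⁰, i.e. 2.327×10²⁰/6.022×10²³ = 3.864×10⁻⁴ mol.
Photons absorbed: 0.358 × 3.864×10⁻⁴ = 1.383×10⁻⁴ mol.
Φ = 4.75×10⁻⁵ mol / 1.383×10⁻⁴ mol photons = 0.34.

Φ = 0.34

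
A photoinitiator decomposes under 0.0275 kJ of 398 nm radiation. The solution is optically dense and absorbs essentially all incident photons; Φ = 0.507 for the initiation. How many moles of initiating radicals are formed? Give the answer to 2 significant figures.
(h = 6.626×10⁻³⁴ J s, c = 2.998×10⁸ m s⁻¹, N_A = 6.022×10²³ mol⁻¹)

4.6×10⁻⁵ mol

Photon energy at 398 nm: hc/λ = (6.626×10⁻³⁴)(2.998×10⁸)/(398×10⁻⁹) = 4.991×10⁻¹⁹ J.
Incident energy: 0.0275 kJ = 27.5 J.
Photons incident: 27.5 / 4.991×10⁻¹⁹ = 5.510×10¹⁹, i.e. 5.510×10¹⁹/6.022×10²³ = 9.150×10⁻⁵ mol.
Product: Φ × n_abs = 0.507 × 9.150×10⁻⁵ = 4.639×10⁻⁵ mol.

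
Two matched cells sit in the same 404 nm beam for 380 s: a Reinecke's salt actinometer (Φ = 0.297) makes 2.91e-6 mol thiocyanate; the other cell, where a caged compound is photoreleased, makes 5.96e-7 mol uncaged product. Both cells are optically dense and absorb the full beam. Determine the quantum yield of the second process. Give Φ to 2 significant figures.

Photons absorbed by the actinometer: 2.91e-6 / 0.297 = 9.798e-6 mol.
Φ(unknown) = 5.96e-7 / 9.798e-6 = 0.061.

Φ = 0.061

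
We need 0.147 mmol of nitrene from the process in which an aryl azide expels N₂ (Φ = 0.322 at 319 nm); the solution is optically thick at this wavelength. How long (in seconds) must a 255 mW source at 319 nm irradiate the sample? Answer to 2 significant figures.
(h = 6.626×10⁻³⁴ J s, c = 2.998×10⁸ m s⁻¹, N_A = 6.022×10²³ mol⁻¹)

t ≈ 670 s

Product: 0.147 mmol = 1.47×10⁻⁴ mol.
Photons that must be absorbed: 1.47×10⁻⁴ / 0.322 = 4.565×10⁻⁴ mol.
Photon energy: hc/λ = 6.227×10⁻¹⁹ J; per mole, 3.750×10⁵ J mol⁻¹.
Energy required: 4.565×10⁻⁴ × 3.750×10⁵ = 171.2 J.
Time: 171.2 J / 0.255 W = 670 s.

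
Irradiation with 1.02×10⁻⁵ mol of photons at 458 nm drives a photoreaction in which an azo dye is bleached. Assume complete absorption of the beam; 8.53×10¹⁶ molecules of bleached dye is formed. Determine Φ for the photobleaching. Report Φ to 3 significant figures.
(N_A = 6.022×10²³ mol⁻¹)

Product: 8.53×10¹⁶ / 6.022×10²³ = 1.416×10⁻⁷ mol.
Φ = 1.416×10⁻⁷ mol / 1.02×10⁻⁵ mol photons = 0.0139.

Φ = 0.0139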